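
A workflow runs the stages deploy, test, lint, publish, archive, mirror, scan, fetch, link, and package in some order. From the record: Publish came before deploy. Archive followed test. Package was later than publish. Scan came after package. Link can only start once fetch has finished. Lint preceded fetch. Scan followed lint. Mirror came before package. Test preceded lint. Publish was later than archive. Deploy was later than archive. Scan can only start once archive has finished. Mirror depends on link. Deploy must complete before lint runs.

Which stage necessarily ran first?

test

Test has a chain of constraints placing it before every other stage, so test must be first.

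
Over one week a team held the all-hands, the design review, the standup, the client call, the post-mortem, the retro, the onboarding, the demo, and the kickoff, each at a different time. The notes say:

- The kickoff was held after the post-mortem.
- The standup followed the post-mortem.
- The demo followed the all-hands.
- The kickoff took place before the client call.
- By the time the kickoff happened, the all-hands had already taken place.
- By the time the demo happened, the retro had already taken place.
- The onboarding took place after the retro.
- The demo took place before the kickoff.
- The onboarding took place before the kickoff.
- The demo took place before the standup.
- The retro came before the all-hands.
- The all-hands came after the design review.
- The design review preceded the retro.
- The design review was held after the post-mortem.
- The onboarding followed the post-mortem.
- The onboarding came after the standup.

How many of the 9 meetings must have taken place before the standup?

Directly stated before the standup: the demo and the post-mortem.
The all-hands reaches the standup via the all-hands → the demo → the standup.
The design review reaches the standup via the design review → the retro → the demo → the standup.
The retro reaches the standup via the retro → the demo → the standup.
No chain forces the kickoff (or any of the others) ahead of the standup.
That's the all-hands, the demo, the design review, the post-mortem, and the retro — 5 in all.

5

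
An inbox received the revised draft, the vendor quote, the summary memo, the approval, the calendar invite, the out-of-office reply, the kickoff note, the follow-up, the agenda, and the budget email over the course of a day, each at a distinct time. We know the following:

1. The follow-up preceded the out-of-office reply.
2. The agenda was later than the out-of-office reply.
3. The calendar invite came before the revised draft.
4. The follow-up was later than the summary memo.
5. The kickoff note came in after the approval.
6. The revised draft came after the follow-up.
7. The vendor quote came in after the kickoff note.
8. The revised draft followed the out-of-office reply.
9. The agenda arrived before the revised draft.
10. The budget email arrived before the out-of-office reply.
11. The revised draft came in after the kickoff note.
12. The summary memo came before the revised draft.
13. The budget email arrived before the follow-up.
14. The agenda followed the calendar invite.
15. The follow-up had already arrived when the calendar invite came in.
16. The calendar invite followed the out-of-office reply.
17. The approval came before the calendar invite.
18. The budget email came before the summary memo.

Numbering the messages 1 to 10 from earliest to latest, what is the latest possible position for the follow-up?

The follow-up must come before the agenda, the calendar invite, the out-of-office reply, and the revised draft — 4 messages forced after it.
Everything else can be placed before the follow-up in some valid order, so the follow-up can sit as late as position 10 − 4 = 6.

6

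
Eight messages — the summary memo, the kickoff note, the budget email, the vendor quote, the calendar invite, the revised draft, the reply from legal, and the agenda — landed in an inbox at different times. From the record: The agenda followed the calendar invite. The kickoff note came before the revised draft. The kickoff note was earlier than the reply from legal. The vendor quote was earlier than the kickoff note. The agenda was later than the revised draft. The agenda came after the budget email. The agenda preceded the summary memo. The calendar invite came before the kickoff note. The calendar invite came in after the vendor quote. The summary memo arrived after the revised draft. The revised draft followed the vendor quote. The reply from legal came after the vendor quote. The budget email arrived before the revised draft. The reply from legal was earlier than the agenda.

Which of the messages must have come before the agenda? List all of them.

Directly stated before the agenda: the budget email, the calendar invite, the reply from legal, and the revised draft.
The kickoff note reaches the agenda via the kickoff note → the reply from legal → the agenda.
The vendor quote reaches the agenda via the vendor quote → the reply from legal → the agenda.
No chain forces the summary memo ahead of the agenda.

the budget email, the calendar invite, the kickoff note, the reply from legal, the revised draft, the vendor quote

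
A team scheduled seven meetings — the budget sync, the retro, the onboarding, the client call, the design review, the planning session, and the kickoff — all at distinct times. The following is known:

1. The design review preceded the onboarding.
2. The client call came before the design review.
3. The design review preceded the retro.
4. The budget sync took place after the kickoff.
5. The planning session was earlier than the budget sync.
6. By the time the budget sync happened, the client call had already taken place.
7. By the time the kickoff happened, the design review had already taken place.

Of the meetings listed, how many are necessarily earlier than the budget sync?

Directly stated before the budget sync: the client call, the kickoff, and the planning session.
The design review reaches the budget sync via the design review → the kickoff → the budget sync.
No chain forces the onboarding (or any of the others) ahead of the budget sync.
That's the client call, the design review, the kickoff, and the planning session — 4 in all.

4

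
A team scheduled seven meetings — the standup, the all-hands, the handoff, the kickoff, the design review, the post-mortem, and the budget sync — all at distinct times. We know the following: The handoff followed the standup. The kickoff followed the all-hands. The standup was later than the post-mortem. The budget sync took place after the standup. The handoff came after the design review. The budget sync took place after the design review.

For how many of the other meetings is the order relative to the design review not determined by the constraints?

Forced after the design review: the budget sync and the handoff.
That leaves the all-hands, the kickoff, the post-mortem, and the standup with no forced order relative to the design review — 4.

4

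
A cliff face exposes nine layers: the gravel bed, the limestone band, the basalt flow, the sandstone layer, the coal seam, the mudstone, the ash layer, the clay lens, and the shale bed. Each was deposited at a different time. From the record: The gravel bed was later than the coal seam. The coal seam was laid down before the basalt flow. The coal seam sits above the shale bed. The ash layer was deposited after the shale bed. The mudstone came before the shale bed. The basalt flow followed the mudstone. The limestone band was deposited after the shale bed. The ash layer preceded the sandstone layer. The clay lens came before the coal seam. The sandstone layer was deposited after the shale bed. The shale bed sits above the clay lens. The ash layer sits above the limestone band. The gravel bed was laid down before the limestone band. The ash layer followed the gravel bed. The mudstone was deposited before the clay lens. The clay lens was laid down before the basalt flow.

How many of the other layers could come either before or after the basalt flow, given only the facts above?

Forced before the basalt flow: the clay lens, the coal seam, the mudstone, and the shale bed.
That leaves the ash layer, the gravel bed, the limestone band, and the sandstone layer with no forced order relative to the basalt flow — 4.

4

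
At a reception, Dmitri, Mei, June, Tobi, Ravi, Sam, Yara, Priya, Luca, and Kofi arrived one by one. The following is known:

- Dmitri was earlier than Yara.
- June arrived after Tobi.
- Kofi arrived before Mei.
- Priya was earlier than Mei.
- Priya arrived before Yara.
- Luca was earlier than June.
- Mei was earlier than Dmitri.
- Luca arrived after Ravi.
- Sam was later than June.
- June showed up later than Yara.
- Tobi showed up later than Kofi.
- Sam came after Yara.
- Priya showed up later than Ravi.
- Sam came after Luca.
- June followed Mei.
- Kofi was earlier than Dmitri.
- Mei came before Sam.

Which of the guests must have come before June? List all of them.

Directly stated before June: Luca, Mei, Tobi, and Yara.
Dmitri reaches June via Dmitri → Yara → June.
Kofi reaches June via Kofi → Mei → June.
Priya reaches June via Priya → Mei → June.
Likewise Ravi reaches June by chaining the stated constraints.
No chain forces Sam ahead of June.

Dmitri, Kofi, Luca, Mei, Priya, Ravi, Tobi, Yara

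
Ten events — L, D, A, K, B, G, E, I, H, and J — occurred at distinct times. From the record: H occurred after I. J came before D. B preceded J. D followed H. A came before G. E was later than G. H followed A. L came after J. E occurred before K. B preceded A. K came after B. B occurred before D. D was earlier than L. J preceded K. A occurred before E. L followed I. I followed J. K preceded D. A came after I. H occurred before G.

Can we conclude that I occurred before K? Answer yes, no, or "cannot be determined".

Chain the constraints: I → A → E → K. Each link is directly stated, so I comes before K.

yes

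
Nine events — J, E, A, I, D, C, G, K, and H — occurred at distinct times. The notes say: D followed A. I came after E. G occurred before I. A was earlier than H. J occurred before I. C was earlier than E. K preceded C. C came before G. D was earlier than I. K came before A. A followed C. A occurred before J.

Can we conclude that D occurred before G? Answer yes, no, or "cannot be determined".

cannot be determined

No chain of stated constraints runs from D to G, and none runs from G to D either.
So the relative order of D and G is not fixed by the given facts.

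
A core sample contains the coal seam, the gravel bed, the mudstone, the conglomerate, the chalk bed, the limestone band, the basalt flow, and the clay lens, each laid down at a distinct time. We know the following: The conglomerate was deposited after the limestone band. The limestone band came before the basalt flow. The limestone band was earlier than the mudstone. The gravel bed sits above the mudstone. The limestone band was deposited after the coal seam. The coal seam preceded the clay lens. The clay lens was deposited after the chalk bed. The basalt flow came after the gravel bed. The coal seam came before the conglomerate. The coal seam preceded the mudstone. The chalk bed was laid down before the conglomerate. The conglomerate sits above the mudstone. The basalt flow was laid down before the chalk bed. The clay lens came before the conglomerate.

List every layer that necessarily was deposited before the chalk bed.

the basalt flow, the coal seam, the gravel bed, the limestone band, the mudstone

Directly stated before the chalk bed: the basalt flow.
The coal seam reaches the chalk bed via the coal seam → the limestone band → the basalt flow → the chalk bed.
The gravel bed reaches the chalk bed via the gravel bed → the basalt flow → the chalk bed.
The limestone band reaches the chalk bed via the limestone band → the basalt flow → the chalk bed.
Likewise the mudstone reaches the chalk bed by chaining the stated constraints.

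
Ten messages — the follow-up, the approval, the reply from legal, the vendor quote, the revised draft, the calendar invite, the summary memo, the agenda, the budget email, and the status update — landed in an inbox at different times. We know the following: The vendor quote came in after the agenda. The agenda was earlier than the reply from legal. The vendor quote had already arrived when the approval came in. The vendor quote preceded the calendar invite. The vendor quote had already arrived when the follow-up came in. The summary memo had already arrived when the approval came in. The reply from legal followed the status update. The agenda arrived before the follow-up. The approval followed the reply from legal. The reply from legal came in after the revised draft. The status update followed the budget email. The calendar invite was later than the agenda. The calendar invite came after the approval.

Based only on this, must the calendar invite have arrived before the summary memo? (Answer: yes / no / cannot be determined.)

Tracing the constraints gives the summary memo → the approval → the calendar invite, so the summary memo must come before the calendar invite.
That means the calendar invite cannot be before the summary memo.

no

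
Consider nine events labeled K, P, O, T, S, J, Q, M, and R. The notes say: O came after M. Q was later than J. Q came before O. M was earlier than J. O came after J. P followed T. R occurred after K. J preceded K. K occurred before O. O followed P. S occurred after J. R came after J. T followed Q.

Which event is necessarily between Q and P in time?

T

Tracing the constraints gives Q → T → P, so T sits after Q and before P.
No other event is forced both after Q and before P.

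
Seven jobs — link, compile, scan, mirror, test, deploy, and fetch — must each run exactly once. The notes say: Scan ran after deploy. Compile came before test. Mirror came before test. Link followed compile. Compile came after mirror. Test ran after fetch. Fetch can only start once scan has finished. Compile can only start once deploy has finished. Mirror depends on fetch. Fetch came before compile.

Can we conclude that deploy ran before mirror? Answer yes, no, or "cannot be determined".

yes

Chain the constraints: deploy → scan → fetch → mirror. Each link is directly stated, so deploy comes before mirror.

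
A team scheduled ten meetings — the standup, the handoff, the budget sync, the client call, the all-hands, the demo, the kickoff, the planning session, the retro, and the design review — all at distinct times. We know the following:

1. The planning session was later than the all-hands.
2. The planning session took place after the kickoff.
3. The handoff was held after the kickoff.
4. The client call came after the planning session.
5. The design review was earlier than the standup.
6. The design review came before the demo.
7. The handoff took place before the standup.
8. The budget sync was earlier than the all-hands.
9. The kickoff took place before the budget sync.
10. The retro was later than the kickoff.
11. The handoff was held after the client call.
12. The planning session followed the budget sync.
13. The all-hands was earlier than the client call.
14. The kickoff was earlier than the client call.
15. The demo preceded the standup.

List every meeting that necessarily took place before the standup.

the all-hands, the budget sync, the client call, the demo, the design review, the handoff, the kickoff, the planning session

Directly stated before the standup: the demo, the design review, and the handoff.
The all-hands reaches the standup via the all-hands → the client call → the handoff → the standup.
The budget sync reaches the standup via the budget sync → the all-hands → the client call → the handoff → the standup.
The client call reaches the standup via the client call → the handoff → the standup.
Likewise the kickoff and the planning session each reach the standup by chaining the stated constraints.
No chain forces the retro ahead of the standup.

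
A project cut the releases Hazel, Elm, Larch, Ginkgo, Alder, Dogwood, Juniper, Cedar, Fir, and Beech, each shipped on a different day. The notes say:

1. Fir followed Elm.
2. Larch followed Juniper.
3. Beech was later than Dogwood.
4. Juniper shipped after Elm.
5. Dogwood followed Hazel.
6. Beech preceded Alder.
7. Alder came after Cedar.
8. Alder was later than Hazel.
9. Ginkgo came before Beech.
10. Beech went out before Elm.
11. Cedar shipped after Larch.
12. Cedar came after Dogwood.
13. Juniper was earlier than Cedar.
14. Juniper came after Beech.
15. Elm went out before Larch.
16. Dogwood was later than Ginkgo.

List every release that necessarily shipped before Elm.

Beech, Dogwood, Ginkgo, Hazel

Directly stated before Elm: Beech.
Dogwood reaches Elm via Dogwood → Beech → Elm.
Ginkgo reaches Elm via Ginkgo → Beech → Elm.
Hazel reaches Elm via Hazel → Dogwood → Beech → Elm.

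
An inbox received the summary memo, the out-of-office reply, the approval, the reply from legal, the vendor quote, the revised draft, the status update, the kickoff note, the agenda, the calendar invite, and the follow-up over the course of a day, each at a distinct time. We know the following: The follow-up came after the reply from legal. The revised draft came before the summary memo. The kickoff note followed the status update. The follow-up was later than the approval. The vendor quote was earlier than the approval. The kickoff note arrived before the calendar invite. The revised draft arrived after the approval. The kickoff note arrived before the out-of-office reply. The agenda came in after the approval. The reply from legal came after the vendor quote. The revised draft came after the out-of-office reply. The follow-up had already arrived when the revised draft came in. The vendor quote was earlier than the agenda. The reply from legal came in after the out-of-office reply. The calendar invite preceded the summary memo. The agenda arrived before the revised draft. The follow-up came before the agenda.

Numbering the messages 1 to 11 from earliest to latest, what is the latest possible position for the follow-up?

The follow-up must come before the agenda, the revised draft, and the summary memo — 3 messages forced after it.
Everything else can be placed before the follow-up in some valid order, so the follow-up can sit as late as position 11 − 3 = 8.

8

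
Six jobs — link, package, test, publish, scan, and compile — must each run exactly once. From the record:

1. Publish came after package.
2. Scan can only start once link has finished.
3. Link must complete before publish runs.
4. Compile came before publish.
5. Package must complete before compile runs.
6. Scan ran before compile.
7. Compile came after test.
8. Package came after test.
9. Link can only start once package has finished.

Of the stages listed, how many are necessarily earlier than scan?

3

Directly stated before scan: link.
Package reaches scan via package → link → scan.
Test reaches scan via test → package → link → scan.
No chain forces compile (or any of the others) ahead of scan.
That's link, package, and test — 3 in all.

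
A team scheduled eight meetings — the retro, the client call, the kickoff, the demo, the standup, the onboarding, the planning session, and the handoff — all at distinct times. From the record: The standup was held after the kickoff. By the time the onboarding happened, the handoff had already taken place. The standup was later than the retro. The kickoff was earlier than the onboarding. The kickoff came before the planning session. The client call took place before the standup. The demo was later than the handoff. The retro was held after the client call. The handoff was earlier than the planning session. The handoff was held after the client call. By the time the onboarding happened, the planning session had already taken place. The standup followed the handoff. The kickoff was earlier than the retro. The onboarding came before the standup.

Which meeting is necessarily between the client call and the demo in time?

the handoff

Tracing the constraints gives the client call → the handoff → the demo, so the handoff sits after the client call and before the demo.
No other meeting is forced both after the client call and before the demo.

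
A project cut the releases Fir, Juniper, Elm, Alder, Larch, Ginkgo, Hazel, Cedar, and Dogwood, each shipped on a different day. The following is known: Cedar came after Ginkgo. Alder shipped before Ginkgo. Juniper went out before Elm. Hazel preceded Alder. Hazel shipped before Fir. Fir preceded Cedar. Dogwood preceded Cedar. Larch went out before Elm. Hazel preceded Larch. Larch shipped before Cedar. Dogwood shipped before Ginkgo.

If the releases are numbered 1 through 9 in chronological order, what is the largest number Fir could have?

8

Fir must come before Cedar — 1 release forced after it.
Everything else can be placed before Fir in some valid order, so Fir can sit as late as position 9 − 1 = 8.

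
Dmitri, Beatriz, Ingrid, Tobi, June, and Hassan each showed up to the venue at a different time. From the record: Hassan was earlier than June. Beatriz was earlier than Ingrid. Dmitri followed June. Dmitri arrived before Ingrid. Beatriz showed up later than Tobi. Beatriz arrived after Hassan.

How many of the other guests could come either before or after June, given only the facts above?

2

Forced before June: Hassan; forced after June: Dmitri and Ingrid.
That leaves Beatriz and Tobi with no forced order relative to June — 2.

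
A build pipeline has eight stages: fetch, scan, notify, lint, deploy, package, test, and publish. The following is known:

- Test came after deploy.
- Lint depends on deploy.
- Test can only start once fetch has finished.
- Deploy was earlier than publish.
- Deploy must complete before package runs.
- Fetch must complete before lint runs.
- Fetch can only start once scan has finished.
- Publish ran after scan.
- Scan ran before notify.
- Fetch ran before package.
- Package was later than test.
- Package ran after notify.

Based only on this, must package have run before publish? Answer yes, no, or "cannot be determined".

No chain of stated constraints runs from package to publish, and none runs from publish to package either.
So the relative order of package and publish is not fixed by the given facts.

cannot be determined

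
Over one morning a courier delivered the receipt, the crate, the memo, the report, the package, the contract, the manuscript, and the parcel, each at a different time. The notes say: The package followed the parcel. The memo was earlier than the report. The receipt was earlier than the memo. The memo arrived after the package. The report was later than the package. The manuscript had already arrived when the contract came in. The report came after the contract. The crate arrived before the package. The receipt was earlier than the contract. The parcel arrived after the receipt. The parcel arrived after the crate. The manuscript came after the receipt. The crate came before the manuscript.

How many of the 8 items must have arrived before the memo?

4

Directly stated before the memo: the package and the receipt.
The crate reaches the memo via the crate → the package → the memo.
The parcel reaches the memo via the parcel → the package → the memo.
No chain forces the contract (or any of the others) ahead of the memo.
That's the crate, the package, the parcel, and the receipt — 4 in all.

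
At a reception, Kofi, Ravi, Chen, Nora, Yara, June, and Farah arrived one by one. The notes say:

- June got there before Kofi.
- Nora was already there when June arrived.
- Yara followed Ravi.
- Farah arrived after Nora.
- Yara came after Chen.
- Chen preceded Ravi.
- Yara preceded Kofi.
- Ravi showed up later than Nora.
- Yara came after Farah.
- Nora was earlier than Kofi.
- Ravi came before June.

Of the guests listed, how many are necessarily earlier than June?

3

Directly stated before June: Nora and Ravi.
Chen reaches June via Chen → Ravi → June.
No chain forces Yara (or any of the others) ahead of June.
That's Chen, Nora, and Ravi — 3 in all.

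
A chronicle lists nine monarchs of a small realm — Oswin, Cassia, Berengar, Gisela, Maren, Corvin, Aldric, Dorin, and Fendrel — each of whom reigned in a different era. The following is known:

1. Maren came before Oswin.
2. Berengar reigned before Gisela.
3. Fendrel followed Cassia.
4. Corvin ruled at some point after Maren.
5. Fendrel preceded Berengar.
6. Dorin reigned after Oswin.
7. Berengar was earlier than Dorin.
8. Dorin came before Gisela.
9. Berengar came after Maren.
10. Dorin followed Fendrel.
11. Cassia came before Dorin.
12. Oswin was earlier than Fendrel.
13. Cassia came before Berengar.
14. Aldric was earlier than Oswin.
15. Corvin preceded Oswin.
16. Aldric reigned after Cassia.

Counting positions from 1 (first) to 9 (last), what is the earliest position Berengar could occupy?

Aldric, Cassia, Corvin, Fendrel, Maren, and Oswin must all come before Berengar — 6 forced predecessors.
Nothing else is forced ahead of Berengar, so their earliest slot is position 6 + 1 = 7.

7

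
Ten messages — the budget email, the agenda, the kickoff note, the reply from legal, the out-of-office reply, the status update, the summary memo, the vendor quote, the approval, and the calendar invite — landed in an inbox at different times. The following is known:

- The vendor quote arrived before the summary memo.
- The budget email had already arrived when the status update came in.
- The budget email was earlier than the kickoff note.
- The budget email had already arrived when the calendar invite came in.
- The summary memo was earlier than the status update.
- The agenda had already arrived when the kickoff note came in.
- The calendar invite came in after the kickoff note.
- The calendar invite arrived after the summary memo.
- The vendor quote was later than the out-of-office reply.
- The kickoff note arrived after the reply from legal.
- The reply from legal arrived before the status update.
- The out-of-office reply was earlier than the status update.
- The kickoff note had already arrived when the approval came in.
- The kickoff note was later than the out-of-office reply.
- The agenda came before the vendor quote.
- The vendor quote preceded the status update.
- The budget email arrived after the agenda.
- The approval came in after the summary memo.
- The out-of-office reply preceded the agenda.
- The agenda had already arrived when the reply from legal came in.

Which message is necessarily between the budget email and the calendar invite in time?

Tracing the constraints gives the budget email → the kickoff note → the calendar invite, so the kickoff note sits after the budget email and before the calendar invite.
No other message is forced both after the budget email and before the calendar invite.

the kickoff note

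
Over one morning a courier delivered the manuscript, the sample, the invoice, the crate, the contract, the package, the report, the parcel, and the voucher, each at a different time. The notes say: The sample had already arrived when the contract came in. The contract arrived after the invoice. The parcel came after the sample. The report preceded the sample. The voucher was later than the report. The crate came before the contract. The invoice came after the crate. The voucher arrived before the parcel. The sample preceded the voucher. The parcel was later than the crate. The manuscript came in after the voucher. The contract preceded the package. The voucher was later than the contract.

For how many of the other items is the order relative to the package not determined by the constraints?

Forced before the package: the contract, the crate, the invoice, the report, and the sample.
That leaves the manuscript, the parcel, and the voucher with no forced order relative to the package — 3.

3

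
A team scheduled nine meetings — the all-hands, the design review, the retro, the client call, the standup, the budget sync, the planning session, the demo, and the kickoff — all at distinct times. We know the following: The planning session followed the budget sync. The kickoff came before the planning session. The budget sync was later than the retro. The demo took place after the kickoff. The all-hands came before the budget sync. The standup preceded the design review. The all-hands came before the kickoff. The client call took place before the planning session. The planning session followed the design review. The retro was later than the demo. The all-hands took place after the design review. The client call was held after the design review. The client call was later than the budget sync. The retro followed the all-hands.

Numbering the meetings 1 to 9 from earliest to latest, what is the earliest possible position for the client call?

8

The all-hands, the budget sync, the demo, the design review, the kickoff, the retro, and the standup must all come before the client call — 7 forced predecessors.
Nothing else is forced ahead of the client call, so its earliest slot is position 7 + 1 = 8.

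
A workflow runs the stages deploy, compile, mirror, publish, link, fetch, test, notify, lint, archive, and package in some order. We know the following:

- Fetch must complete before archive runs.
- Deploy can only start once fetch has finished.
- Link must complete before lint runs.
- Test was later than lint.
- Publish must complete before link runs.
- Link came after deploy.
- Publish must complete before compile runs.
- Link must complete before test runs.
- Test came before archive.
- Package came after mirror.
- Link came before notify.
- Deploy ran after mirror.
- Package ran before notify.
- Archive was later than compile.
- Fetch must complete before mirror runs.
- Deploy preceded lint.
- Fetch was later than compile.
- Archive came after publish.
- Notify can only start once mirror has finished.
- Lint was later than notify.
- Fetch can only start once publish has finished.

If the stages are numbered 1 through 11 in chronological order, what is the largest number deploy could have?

Deploy must come before archive, link, lint, notify, and test — 5 stages forced after it.
Everything else can be placed before deploy in some valid order, so deploy can sit as late as position 11 − 5 = 6.

6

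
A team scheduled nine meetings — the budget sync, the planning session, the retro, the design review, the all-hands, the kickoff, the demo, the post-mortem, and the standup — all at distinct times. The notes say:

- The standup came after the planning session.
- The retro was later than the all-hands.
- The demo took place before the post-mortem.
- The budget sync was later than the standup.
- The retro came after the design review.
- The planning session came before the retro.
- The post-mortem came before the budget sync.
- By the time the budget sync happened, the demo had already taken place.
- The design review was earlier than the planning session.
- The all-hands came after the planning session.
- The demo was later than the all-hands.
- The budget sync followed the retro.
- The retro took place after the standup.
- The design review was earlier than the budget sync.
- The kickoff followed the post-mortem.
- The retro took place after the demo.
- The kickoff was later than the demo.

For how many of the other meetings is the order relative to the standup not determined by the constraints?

4

Forced before the standup: the design review and the planning session; forced after the standup: the budget sync and the retro.
That leaves the all-hands, the demo, the kickoff, and the post-mortem with no forced order relative to the standup — 4.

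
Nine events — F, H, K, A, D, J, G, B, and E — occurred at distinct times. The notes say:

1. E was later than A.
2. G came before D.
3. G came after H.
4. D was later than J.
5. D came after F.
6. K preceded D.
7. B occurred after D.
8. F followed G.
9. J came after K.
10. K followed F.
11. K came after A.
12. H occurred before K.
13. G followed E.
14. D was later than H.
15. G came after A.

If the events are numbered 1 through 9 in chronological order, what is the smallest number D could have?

A, E, F, G, H, J, and K must all come before D — 7 forced predecessors.
Nothing else is forced ahead of D, so its earliest slot is position 7 + 1 = 8.

8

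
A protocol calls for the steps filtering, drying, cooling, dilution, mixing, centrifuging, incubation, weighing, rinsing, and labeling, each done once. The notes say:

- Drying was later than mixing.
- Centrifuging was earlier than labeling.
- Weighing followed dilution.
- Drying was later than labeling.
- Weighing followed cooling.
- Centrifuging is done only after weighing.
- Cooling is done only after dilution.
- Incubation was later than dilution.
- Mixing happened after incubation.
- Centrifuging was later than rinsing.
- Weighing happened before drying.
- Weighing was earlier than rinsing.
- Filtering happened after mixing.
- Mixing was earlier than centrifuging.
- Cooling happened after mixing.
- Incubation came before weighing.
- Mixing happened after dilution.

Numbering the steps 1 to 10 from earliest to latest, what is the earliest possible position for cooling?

Dilution, incubation, and mixing must all come before cooling — 3 forced predecessors.
Nothing else is forced ahead of cooling, so its earliest slot is position 3 + 1 = 4.

4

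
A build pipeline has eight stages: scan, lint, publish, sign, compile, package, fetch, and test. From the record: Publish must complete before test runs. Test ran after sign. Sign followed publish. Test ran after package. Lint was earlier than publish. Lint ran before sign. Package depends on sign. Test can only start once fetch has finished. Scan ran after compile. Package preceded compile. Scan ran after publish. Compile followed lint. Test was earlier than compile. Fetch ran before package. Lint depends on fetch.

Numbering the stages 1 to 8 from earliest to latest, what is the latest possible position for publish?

3

Publish must come before compile, package, scan, sign, and test — 5 stages forced after it.
Everything else can be placed before publish in some valid order, so publish can sit as late as position 8 − 5 = 3.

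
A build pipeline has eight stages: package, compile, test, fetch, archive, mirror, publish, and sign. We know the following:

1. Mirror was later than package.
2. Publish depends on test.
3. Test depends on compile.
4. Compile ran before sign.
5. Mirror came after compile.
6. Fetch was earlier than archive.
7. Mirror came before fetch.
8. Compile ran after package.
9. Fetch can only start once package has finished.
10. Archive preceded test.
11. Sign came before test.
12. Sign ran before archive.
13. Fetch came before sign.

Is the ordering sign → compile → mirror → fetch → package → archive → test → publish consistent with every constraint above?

no

The constraints require package before mirror, but in the proposed sequence mirror appears ahead of package. That one violation is enough.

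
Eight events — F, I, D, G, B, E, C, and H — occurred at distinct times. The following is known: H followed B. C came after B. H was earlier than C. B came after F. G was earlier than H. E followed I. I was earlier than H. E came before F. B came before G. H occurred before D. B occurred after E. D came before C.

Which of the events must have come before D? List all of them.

Directly stated before D: H.
B reaches D via B → H → D.
E reaches D via E → B → H → D.
F reaches D via F → B → H → D.
Likewise G and I each reach D by chaining the stated constraints.
No chain forces C ahead of D.

B, E, F, G, H, I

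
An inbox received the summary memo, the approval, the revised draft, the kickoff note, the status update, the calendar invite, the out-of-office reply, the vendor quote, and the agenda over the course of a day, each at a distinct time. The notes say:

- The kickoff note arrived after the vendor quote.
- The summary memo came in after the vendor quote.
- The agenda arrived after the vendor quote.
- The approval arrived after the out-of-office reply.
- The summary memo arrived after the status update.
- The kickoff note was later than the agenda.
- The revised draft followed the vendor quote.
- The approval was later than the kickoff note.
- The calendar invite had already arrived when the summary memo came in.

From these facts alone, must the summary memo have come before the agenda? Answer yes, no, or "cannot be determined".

No chain of stated constraints runs from the summary memo to the agenda, and none runs from the agenda to the summary memo either.
So the relative order of the summary memo and the agenda is not fixed by the given facts.

cannot be determined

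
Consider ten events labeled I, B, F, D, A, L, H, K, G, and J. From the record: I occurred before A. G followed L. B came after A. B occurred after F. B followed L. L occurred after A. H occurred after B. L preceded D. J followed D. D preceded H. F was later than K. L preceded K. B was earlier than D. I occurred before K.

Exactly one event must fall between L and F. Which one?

Tracing the constraints gives L → K → F, so K sits after L and before F.
No other event is forced both after L and before F.

K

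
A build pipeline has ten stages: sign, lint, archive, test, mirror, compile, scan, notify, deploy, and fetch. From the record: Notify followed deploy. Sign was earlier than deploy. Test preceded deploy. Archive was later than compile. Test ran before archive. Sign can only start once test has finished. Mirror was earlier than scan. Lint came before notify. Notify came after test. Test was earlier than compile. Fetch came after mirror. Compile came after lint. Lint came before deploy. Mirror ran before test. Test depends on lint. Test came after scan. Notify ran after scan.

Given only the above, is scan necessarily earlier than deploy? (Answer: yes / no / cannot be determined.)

Chain the constraints: scan → test → deploy. Each link is directly stated, so scan comes before deploy.

yes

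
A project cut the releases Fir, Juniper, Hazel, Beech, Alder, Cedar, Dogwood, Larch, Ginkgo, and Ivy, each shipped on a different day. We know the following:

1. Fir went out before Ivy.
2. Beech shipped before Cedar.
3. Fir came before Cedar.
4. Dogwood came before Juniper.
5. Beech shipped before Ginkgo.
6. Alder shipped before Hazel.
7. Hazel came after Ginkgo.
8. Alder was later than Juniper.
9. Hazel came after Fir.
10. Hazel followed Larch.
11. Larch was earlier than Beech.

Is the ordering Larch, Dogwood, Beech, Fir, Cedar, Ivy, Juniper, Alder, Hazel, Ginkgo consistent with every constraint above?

The constraints require Ginkgo before Hazel, but in the proposed sequence Hazel appears ahead of Ginkgo. That one violation is enough.

no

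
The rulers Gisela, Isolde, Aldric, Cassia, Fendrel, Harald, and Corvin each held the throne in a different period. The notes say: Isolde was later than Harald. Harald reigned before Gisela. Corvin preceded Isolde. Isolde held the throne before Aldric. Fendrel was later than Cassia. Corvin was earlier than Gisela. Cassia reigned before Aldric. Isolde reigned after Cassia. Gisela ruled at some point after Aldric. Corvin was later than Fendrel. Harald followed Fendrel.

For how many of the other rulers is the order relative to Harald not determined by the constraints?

1

Forced before Harald: Cassia and Fendrel; forced after Harald: Aldric, Gisela, and Isolde.
That leaves Corvin with no forced order relative to Harald — 1.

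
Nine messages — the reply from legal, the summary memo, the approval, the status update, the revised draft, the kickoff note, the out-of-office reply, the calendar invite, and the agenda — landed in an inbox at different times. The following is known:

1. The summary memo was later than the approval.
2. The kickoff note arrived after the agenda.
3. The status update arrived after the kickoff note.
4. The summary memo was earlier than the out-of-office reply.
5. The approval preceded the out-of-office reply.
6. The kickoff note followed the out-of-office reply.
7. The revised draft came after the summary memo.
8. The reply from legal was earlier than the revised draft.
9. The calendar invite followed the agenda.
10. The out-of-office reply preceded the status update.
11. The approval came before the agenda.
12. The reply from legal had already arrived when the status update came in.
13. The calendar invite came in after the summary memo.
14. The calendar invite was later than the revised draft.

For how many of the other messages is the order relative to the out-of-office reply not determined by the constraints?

Forced before the out-of-office reply: the approval and the summary memo; forced after the out-of-office reply: the kickoff note and the status update.
That leaves the agenda, the calendar invite, the reply from legal, and the revised draft with no forced order relative to the out-of-office reply — 4.

4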